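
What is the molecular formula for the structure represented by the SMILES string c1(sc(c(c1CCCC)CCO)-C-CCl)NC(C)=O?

Heavy atoms from the SMILES: 14 C, 1 Cl, 1 N, 2 O, 1 S.
Implicit hydrogens by atom environment:
  7 × C: 2 H each → 14
  4 × C (aromatic): no H
  2 × C: 3 H each → 6
  1 × C: no H
  1 × Cl: no H
  1 × N: 1 H
  1 × O: 1 H
  1 × O: no H
  1 × S (aromatic): no H
  Total hydrogens = 22.
Molecular formula: C14H22ClNO2S

C14H22ClNO2S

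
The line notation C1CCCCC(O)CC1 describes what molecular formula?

Heavy atoms from the SMILES: 8 C, 1 O.
Implicit hydrogens by atom environment:
  7 × C: 2 H each → 14
  1 × C: 1 H
  1 × O: 1 H
  Total hydrogens = 16.
Molecular formula: C8H16O

C8H16O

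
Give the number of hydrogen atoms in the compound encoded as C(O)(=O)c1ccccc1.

6

Hydrogens are implicit in SMILES; fill each atom to its normal valence:
  5 × C (aromatic): 1 H each → 5
  1 × C (aromatic): no H
  1 × C: no H
  1 × O: 1 H
  1 × O: no H
  Total hydrogens = 6.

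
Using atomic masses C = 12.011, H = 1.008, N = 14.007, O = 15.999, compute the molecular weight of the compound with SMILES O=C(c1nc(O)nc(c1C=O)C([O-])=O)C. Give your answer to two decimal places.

Molecular formula: C8H5N2O5-.
M = 8×12.011 + 5×1.008 + 2×14.007 + 5×15.999 = 209.14 g/mol.

209.14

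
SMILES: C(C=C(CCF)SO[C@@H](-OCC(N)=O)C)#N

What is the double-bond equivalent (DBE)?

Molecular formula from the SMILES: C9H13FN2O3S.
DoU = (2C + 2 + N − H − X)/2 = (2·9 + 2 + 2 − 13 − 1)/2 = 8/2 = 4.
(Structurally: 0 ring(s) + 4 π bond(s) = 4.)

4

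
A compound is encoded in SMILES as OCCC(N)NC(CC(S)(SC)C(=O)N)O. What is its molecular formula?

Heavy atoms from the SMILES: 8 C, 3 N, 3 O, 2 S.
Implicit hydrogens by atom environment:
  3 × C: 2 H each → 6
  2 × C: 1 H each → 2
  2 × C: no H
  2 × N: 2 H each → 4
  2 × O: 1 H each → 2
  1 × C: 3 H
  1 × N: 1 H
  1 × O: no H
  1 × S: 1 H
  1 × S: no H
  Total hydrogens = 19.
Molecular formula: C8H19N3O3S2

C8H19N3O3S2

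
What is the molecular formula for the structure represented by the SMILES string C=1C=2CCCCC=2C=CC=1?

Heavy atoms from the SMILES: 10 C.
Implicit hydrogens by atom environment:
  4 × C: 2 H each → 8
  4 × C (aromatic): 1 H each → 4
  2 × C (aromatic): no H
  Total hydrogens = 12.
Molecular formula: C10H12

C10H12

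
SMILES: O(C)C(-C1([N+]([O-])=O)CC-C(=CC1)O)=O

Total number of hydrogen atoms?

Hydrogens are implicit in SMILES; fill each atom to its normal valence:
  3 × C: 2 H each → 6
  3 × C: no H
  3 × O: no H
  1 × C: 3 H
  1 × C: 1 H
  1 × N (charge +1): no H
  1 × O: 1 H
  1 × O (charge -1): no H
  Total hydrogens = 11.

11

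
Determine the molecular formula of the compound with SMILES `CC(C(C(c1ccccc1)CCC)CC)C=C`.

Heavy atoms from the SMILES: 17 C.
Implicit hydrogens by atom environment:
  5 × C (aromatic): 1 H each → 5
  4 × C: 2 H each → 8
  4 × C: 1 H each → 4
  3 × C: 3 H each → 9
  1 × C (aromatic): no H
  Total hydrogens = 26.
Molecular formula: C17H26

C17H26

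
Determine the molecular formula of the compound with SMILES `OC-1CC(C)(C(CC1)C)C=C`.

Heavy atoms from the SMILES: 10 C, 1 O.
Implicit hydrogens by atom environment:
  4 × C: 2 H each → 8
  3 × C: 1 H each → 3
  2 × C: 3 H each → 6
  1 × C: no H
  1 × O: 1 H
  Total hydrogens = 18.
Molecular formula: C10H18O

C10H18O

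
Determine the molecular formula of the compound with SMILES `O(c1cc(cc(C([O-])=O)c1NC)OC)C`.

Heavy atoms from the SMILES: 10 C, 1 N, 4 O.
Implicit hydrogens by atom environment:
  4 × C (aromatic): no H
  3 × C: 3 H each → 9
  3 × O: no H
  2 × C (aromatic): 1 H each → 2
  1 × C: no H
  1 × N: 1 H
  1 × O (charge -1): no H
  Total hydrogens = 12.
Net charge -1.
Molecular formula: C10H12NO4-

C10H12NO4-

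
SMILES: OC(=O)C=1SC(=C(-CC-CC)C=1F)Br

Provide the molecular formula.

Heavy atoms from the SMILES: 1 Br, 9 C, 1 F, 2 O, 1 S.
Implicit hydrogens by atom environment:
  4 × C (aromatic): no H
  3 × C: 2 H each → 6
  1 × Br: no H
  1 × C: 3 H
  1 × C: no H
  1 × F: no H
  1 × O: 1 H
  1 × O: no H
  1 × S (aromatic): no H
  Total hydrogens = 10.
Molecular formula: C9H10BrFO2S

C9H10BrFO2S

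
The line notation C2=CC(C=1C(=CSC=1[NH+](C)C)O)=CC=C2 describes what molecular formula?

C12H14NOS+

Heavy atoms from the SMILES: 12 C, 1 N, 1 O, 1 S.
Implicit hydrogens by atom environment:
  6 × C (aromatic): 1 H each → 6
  4 × C (aromatic): no H
  2 × C: 3 H each → 6
  1 × N (charge +1): 1 H
  1 × O: 1 H
  1 × S (aromatic): no H
  Total hydrogens = 14.
Net charge +1.
Molecular formula: C12H14NOS+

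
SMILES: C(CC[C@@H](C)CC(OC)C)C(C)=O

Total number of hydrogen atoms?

22

Hydrogens are implicit in SMILES; fill each atom to its normal valence:
  4 × C: 3 H each → 12
  4 × C: 2 H each → 8
  2 × C: 1 H each → 2
  2 × O: no H
  1 × C: no H
  Total hydrogens = 22.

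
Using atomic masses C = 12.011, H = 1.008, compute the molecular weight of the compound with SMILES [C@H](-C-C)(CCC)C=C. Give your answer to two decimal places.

112.22

Molecular formula: C8H16.
M = 8×12.011 + 16×1.008 = 112.22 g/mol.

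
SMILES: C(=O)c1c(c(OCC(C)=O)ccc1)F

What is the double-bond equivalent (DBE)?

Molecular formula from the SMILES: C10H9FO3.
DoU = (2C + 2 + N − H − X)/2 = (2·10 + 2 + 0 − 9 − 1)/2 = 12/2 = 6.
(Structurally: 1 ring(s) + 5 π bond(s) = 6.)

6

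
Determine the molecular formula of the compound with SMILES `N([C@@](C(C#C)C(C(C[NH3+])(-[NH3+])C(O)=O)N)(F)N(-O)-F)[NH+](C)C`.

[C10H23F2N6O3]3+

Heavy atoms from the SMILES: 10 C, 2 F, 6 N, 3 O.
Implicit hydrogens by atom environment:
  4 × C: no H
  3 × C: 1 H each → 3
  2 × C: 3 H each → 6
  2 × F: no H
  2 × N (charge +1): 3 H each → 6
  2 × O: 1 H each → 2
  1 × C: 2 H
  1 × N: 2 H
  1 × N: 1 H
  1 × N (charge +1): 1 H
  1 × N: no H
  1 × O: no H
  Total hydrogens = 23.
Net charge +3.
Molecular formula: [C10H23F2N6O3]3+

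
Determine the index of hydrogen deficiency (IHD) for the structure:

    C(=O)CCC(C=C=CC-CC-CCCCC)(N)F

3

Molecular formula from the SMILES: C15H26FNO.
DoU = (2C + 2 + N − H − X)/2 = (2·15 + 2 + 1 − 26 − 1)/2 = 6/2 = 3.
(Structurally: 0 ring(s) + 3 π bond(s) = 3.)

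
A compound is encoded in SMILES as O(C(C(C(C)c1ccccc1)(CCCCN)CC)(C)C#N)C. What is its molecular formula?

C19H30N2O

Heavy atoms from the SMILES: 19 C, 2 N, 1 O.
Implicit hydrogens by atom environment:
  5 × C: 2 H each → 10
  5 × C (aromatic): 1 H each → 5
  4 × C: 3 H each → 12
  3 × C: no H
  1 × C: 1 H
  1 × C (aromatic): no H
  1 × N: 2 H
  1 × N: no H
  1 × O: no H
  Total hydrogens = 30.
Molecular formula: C19H30N2O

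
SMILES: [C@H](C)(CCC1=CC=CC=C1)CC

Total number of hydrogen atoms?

18

Hydrogens are implicit in SMILES; fill each atom to its normal valence:
  5 × C (aromatic): 1 H each → 5
  3 × C: 2 H each → 6
  2 × C: 3 H each → 6
  1 × C: 1 H
  1 × C (aromatic): no H
  Total hydrogens = 18.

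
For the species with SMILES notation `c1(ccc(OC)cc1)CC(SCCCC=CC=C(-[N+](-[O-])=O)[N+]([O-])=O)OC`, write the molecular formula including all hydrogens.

C17H22N2O6S

Heavy atoms from the SMILES: 17 C, 2 N, 6 O, 1 S.
Implicit hydrogens by atom environment:
  4 × C: 2 H each → 8
  4 × C: 1 H each → 4
  4 × C (aromatic): 1 H each → 4
  4 × O: no H
  2 × C: 3 H each → 6
  2 × C (aromatic): no H
  2 × N (charge +1): no H
  2 × O (charge -1): no H
  1 × C: no H
  1 × S: no H
  Total hydrogens = 22.
Molecular formula: C17H22N2O6S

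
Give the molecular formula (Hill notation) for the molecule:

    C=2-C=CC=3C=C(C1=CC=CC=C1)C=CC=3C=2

C16H12

Heavy atoms from the SMILES: 16 C.
Implicit hydrogens by atom environment:
  12 × C (aromatic): 1 H each → 12
  4 × C (aromatic): no H
  Total hydrogens = 12.
Molecular formula: C16H12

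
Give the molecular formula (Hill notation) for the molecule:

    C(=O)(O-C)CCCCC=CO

C8H14O3

Heavy atoms from the SMILES: 8 C, 3 O.
Implicit hydrogens by atom environment:
  4 × C: 2 H each → 8
  2 × C: 1 H each → 2
  2 × O: no H
  1 × C: 3 H
  1 × C: no H
  1 × O: 1 H
  Total hydrogens = 14.
Molecular formula: C8H14O3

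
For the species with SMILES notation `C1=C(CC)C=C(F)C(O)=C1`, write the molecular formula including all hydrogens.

Heavy atoms from the SMILES: 8 C, 1 F, 1 O.
Implicit hydrogens by atom environment:
  3 × C (aromatic): 1 H each → 3
  3 × C (aromatic): no H
  1 × C: 3 H
  1 × C: 2 H
  1 × F: no H
  1 × O: 1 H
  Total hydrogens = 9.
Molecular formula: C8H9FO

C8H9FO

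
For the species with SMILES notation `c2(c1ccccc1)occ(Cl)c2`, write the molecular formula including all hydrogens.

Heavy atoms from the SMILES: 10 C, 1 Cl, 1 O.
Implicit hydrogens by atom environment:
  7 × C (aromatic): 1 H each → 7
  3 × C (aromatic): no H
  1 × Cl: no H
  1 × O (aromatic): no H
  Total hydrogens = 7.
Molecular formula: C10H7ClO

C10H7ClO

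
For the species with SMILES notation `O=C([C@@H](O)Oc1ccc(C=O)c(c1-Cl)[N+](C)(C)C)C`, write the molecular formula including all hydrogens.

C13H17ClNO4+

Heavy atoms from the SMILES: 13 C, 1 Cl, 1 N, 4 O.
Implicit hydrogens by atom environment:
  4 × C: 3 H each → 12
  4 × C (aromatic): no H
  3 × O: no H
  2 × C (aromatic): 1 H each → 2
  2 × C: 1 H each → 2
  1 × C: no H
  1 × Cl: no H
  1 × N (charge +1): no H
  1 × O: 1 H
  Total hydrogens = 17.
Net charge +1.
Molecular formula: C13H17ClNO4+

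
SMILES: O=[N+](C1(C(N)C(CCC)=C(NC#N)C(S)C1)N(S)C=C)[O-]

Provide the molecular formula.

Heavy atoms from the SMILES: 12 C, 5 N, 2 O, 2 S.
Implicit hydrogens by atom environment:
  4 × C: 2 H each → 8
  4 × C: no H
  3 × C: 1 H each → 3
  2 × N: no H
  2 × S: 1 H each → 2
  1 × C: 3 H
  1 × N: 2 H
  1 × N: 1 H
  1 × N (charge +1): no H
  1 × O: no H
  1 × O (charge -1): no H
  Total hydrogens = 19.
Molecular formula: C12H19N5O2S2

C12H19N5O2S2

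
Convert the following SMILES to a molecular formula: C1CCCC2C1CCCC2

Heavy atoms from the SMILES: 10 C.
Implicit hydrogens by atom environment:
  8 × C: 2 H each → 16
  2 × C: 1 H each → 2
  Total hydrogens = 18.
Molecular formula: C10H18

C10H18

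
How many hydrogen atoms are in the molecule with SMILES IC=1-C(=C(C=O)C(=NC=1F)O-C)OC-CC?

11

Hydrogens are implicit in SMILES; fill each atom to its normal valence:
  5 × C (aromatic): no H
  3 × O: no H
  2 × C: 3 H each → 6
  2 × C: 2 H each → 4
  1 × C: 1 H
  1 × F: no H
  1 × I: no H
  1 × N (aromatic): no H
  Total hydrogens = 11.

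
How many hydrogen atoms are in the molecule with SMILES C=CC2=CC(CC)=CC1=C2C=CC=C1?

Hydrogens are implicit in SMILES; fill each atom to its normal valence:
  6 × C (aromatic): 1 H each → 6
  4 × C (aromatic): no H
  2 × C: 2 H each → 4
  1 × C: 3 H
  1 × C: 1 H
  Total hydrogens = 14.

14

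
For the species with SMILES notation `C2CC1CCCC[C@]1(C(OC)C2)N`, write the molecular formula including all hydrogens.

Heavy atoms from the SMILES: 11 C, 1 N, 1 O.
Implicit hydrogens by atom environment:
  7 × C: 2 H each → 14
  2 × C: 1 H each → 2
  1 × C: 3 H
  1 × C: no H
  1 × N: 2 H
  1 × O: no H
  Total hydrogens = 21.
Molecular formula: C11H21NO

C11H21NO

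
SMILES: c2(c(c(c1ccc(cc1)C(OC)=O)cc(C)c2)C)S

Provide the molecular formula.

Heavy atoms from the SMILES: 16 C, 2 O, 1 S.
Implicit hydrogens by atom environment:
  6 × C (aromatic): 1 H each → 6
  6 × C (aromatic): no H
  3 × C: 3 H each → 9
  2 × O: no H
  1 × C: no H
  1 × S: 1 H
  Total hydrogens = 16.
Molecular formula: C16H16O2S

C16H16O2S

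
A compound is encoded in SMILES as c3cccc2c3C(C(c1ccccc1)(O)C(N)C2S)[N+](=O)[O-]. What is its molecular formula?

C16H16N2O3S

Heavy atoms from the SMILES: 16 C, 2 N, 3 O, 1 S.
Implicit hydrogens by atom environment:
  9 × C (aromatic): 1 H each → 9
  3 × C: 1 H each → 3
  3 × C (aromatic): no H
  1 × C: no H
  1 × N: 2 H
  1 × N (charge +1): no H
  1 × O: 1 H
  1 × O: no H
  1 × O (charge -1): no H
  1 × S: 1 H
  Total hydrogens = 16.
Molecular formula: C16H16N2O3S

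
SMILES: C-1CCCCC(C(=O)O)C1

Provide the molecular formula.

Heavy atoms from the SMILES: 8 C, 2 O.
Implicit hydrogens by atom environment:
  6 × C: 2 H each → 12
  1 × C: 1 H
  1 × C: no H
  1 × O: 1 H
  1 × O: no H
  Total hydrogens = 14.
Molecular formula: C8H14O2

C8H14O2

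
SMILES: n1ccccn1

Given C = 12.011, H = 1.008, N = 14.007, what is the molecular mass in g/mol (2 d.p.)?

Molecular formula: C4H4N2.
M = 4×12.011 + 4×1.008 + 2×14.007 = 80.09 g/mol.

80.09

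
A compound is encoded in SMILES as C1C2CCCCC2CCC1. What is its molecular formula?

Heavy atoms from the SMILES: 10 C.
Implicit hydrogens by atom environment:
  8 × C: 2 H each → 16
  2 × C: 1 H each → 2
  Total hydrogens = 18.
Molecular formula: C10H18

C10H18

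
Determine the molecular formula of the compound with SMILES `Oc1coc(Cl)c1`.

Heavy atoms from the SMILES: 4 C, 1 Cl, 2 O.
Implicit hydrogens by atom environment:
  2 × C (aromatic): 1 H each → 2
  2 × C (aromatic): no H
  1 × Cl: no H
  1 × O: 1 H
  1 × O (aromatic): no H
  Total hydrogens = 3.
Molecular formula: C4H3ClO2

C4H3ClO2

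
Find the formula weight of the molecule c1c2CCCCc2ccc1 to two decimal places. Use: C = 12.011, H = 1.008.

Molecular formula: C10H12.
M = 10×12.011 + 12×1.008 = 132.21 g/mol.

132.21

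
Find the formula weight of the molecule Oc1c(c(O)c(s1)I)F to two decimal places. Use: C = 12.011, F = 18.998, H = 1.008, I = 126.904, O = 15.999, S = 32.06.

Molecular formula: C4H2FIO2S.
M = 4×12.011 + 1×18.998 + 2×1.008 + 1×126.904 + 2×15.999 + 1×32.06 = 260.02 g/mol.

260.02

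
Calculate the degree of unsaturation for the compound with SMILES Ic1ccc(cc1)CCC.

4

Molecular formula from the SMILES: C9H11I.
DoU = (2C + 2 + N − H − X)/2 = (2·9 + 2 + 0 − 11 − 1)/2 = 8/2 = 4.
(Structurally: 1 ring(s) + 3 π bond(s) = 4.)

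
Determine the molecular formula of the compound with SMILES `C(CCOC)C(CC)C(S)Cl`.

C8H17ClOS

Heavy atoms from the SMILES: 8 C, 1 Cl, 1 O, 1 S.
Implicit hydrogens by atom environment:
  4 × C: 2 H each → 8
  2 × C: 3 H each → 6
  2 × C: 1 H each → 2
  1 × Cl: no H
  1 × O: no H
  1 × S: 1 H
  Total hydrogens = 17.
Molecular formula: C8H17ClOS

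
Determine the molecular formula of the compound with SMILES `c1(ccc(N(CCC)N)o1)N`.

Heavy atoms from the SMILES: 7 C, 3 N, 1 O.
Implicit hydrogens by atom environment:
  2 × C: 2 H each → 4
  2 × C (aromatic): 1 H each → 2
  2 × C (aromatic): no H
  2 × N: 2 H each → 4
  1 × C: 3 H
  1 × N: no H
  1 × O (aromatic): no H
  Total hydrogens = 13.
Molecular formula: C7H13N3O

C7H13N3O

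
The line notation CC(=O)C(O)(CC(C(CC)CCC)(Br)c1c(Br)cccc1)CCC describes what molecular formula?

Heavy atoms from the SMILES: 2 Br, 20 C, 2 O.
Implicit hydrogens by atom environment:
  6 × C: 2 H each → 12
  4 × C: 3 H each → 12
  4 × C (aromatic): 1 H each → 4
  3 × C: no H
  2 × Br: no H
  2 × C (aromatic): no H
  1 × C: 1 H
  1 × O: 1 H
  1 × O: no H
  Total hydrogens = 30.
Molecular formula: C20H30Br2O2

C20H30Br2O2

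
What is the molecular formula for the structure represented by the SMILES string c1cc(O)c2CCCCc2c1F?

C10H11FO

Heavy atoms from the SMILES: 10 C, 1 F, 1 O.
Implicit hydrogens by atom environment:
  4 × C: 2 H each → 8
  4 × C (aromatic): no H
  2 × C (aromatic): 1 H each → 2
  1 × F: no H
  1 × O: 1 H
  Total hydrogens = 11.
Molecular formula: C10H11FO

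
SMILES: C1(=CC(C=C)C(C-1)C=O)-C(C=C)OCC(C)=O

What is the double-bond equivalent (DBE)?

Molecular formula from the SMILES: C14H18O3.
DoU = (2C + 2 + N − H − X)/2 = (2·14 + 2 + 0 − 18 − 0)/2 = 12/2 = 6.
(Structurally: 1 ring(s) + 5 π bond(s) = 6.)

6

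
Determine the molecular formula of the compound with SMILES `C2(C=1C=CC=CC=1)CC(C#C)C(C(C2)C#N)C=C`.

Heavy atoms from the SMILES: 17 C, 1 N.
Implicit hydrogens by atom environment:
  6 × C: 1 H each → 6
  5 × C (aromatic): 1 H each → 5
  3 × C: 2 H each → 6
  2 × C: no H
  1 × C (aromatic): no H
  1 × N: no H
  Total hydrogens = 17.
Molecular formula: C17H17N

C17H17N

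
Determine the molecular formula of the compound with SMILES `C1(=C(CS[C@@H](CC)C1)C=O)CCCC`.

C12H20OS

Heavy atoms from the SMILES: 12 C, 1 O, 1 S.
Implicit hydrogens by atom environment:
  6 × C: 2 H each → 12
  2 × C: 3 H each → 6
  2 × C: 1 H each → 2
  2 × C: no H
  1 × O: no H
  1 × S: no H
  Total hydrogens = 20.
Molecular formula: C12H20OS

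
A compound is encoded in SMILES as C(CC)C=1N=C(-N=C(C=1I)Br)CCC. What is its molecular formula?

Heavy atoms from the SMILES: 1 Br, 10 C, 1 I, 2 N.
Implicit hydrogens by atom environment:
  4 × C: 2 H each → 8
  4 × C (aromatic): no H
  2 × C: 3 H each → 6
  2 × N (aromatic): no H
  1 × Br: no H
  1 × I: no H
  Total hydrogens = 14.
Molecular formula: C10H14BrIN2

C10H14BrIN2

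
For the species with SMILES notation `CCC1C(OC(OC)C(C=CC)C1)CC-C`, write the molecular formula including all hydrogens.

C14H26O2

Heavy atoms from the SMILES: 14 C, 2 O.
Implicit hydrogens by atom environment:
  6 × C: 1 H each → 6
  4 × C: 3 H each → 12
  4 × C: 2 H each → 8
  2 × O: no H
  Total hydrogens = 26.
Molecular formula: C14H26O2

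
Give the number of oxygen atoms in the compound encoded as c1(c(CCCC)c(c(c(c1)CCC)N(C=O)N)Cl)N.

The symbol for oxygen appears 1 time in the SMILES.

1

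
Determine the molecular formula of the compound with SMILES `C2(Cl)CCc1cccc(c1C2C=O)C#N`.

C12H10ClNO

Heavy atoms from the SMILES: 12 C, 1 Cl, 1 N, 1 O.
Implicit hydrogens by atom environment:
  3 × C (aromatic): 1 H each → 3
  3 × C: 1 H each → 3
  3 × C (aromatic): no H
  2 × C: 2 H each → 4
  1 × C: no H
  1 × Cl: no H
  1 × N: no H
  1 × O: no H
  Total hydrogens = 10.
Molecular formula: C12H10ClNO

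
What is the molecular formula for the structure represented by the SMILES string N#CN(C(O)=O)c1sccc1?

C6H4N2O2S

Heavy atoms from the SMILES: 6 C, 2 N, 2 O, 1 S.
Implicit hydrogens by atom environment:
  3 × C (aromatic): 1 H each → 3
  2 × C: no H
  2 × N: no H
  1 × C (aromatic): no H
  1 × O: 1 H
  1 × O: no H
  1 × S (aromatic): no H
  Total hydrogens = 4.
Molecular formula: C6H4N2O2S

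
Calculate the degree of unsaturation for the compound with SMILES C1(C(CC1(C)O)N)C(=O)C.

2

Molecular formula from the SMILES: C7H13NO2.
DoU = (2C + 2 + N − H − X)/2 = (2·7 + 2 + 1 − 13 − 0)/2 = 4/2 = 2.
(Structurally: 1 ring(s) + 1 π bond(s) = 2.)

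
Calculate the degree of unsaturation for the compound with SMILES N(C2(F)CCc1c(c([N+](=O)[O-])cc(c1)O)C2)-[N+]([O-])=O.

Molecular formula from the SMILES: C10H10FN3O5.
DoU = (2C + 2 + N − H − X)/2 = (2·10 + 2 + 3 − 10 − 1)/2 = 14/2 = 7.
(Structurally: 2 ring(s) + 5 π bond(s) = 7.)

7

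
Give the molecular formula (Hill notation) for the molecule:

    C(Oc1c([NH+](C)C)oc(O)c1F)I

Heavy atoms from the SMILES: 7 C, 1 F, 1 I, 1 N, 3 O.
Implicit hydrogens by atom environment:
  4 × C (aromatic): no H
  2 × C: 3 H each → 6
  1 × C: 2 H
  1 × F: no H
  1 × I: no H
  1 × N (charge +1): 1 H
  1 × O: 1 H
  1 × O (aromatic): no H
  1 × O: no H
  Total hydrogens = 10.
Net charge +1.
Molecular formula: C7H10FINO3+

C7H10FINO3+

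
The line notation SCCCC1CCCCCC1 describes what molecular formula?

Heavy atoms from the SMILES: 10 C, 1 S.
Implicit hydrogens by atom environment:
  9 × C: 2 H each → 18
  1 × C: 1 H
  1 × S: 1 H
  Total hydrogens = 20.
Molecular formula: C10H20S

C10H20S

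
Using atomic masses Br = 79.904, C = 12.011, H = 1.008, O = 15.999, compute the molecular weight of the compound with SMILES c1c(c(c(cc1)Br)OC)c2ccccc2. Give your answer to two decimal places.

Molecular formula: C13H11BrO.
M = 1×79.904 + 13×12.011 + 11×1.008 + 1×15.999 = 263.13 g/mol.

263.13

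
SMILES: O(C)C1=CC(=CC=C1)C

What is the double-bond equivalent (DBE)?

4

Molecular formula from the SMILES: C8H10O.
DoU = (2C + 2 + N − H − X)/2 = (2·8 + 2 + 0 − 10 − 0)/2 = 8/2 = 4.
(Structurally: 1 ring(s) + 3 π bond(s) = 4.)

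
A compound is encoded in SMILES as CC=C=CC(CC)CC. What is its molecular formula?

Heavy atoms from the SMILES: 9 C.
Implicit hydrogens by atom environment:
  3 × C: 3 H each → 9
  3 × C: 1 H each → 3
  2 × C: 2 H each → 4
  1 × C: no H
  Total hydrogens = 16.
Molecular formula: C9H16

C9H16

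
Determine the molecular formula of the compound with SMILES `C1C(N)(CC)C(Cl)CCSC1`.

Heavy atoms from the SMILES: 8 C, 1 Cl, 1 N, 1 S.
Implicit hydrogens by atom environment:
  5 × C: 2 H each → 10
  1 × C: 3 H
  1 × C: 1 H
  1 × C: no H
  1 × Cl: no H
  1 × N: 2 H
  1 × S: no H
  Total hydrogens = 16.
Molecular formula: C8H16ClNS

C8H16ClNS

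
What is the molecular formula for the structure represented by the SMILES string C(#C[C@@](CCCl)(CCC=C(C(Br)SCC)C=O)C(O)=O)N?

C14H19BrClNO3S

Heavy atoms from the SMILES: 1 Br, 14 C, 1 Cl, 1 N, 3 O, 1 S.
Implicit hydrogens by atom environment:
  5 × C: 2 H each → 10
  5 × C: no H
  3 × C: 1 H each → 3
  2 × O: no H
  1 × Br: no H
  1 × C: 3 H
  1 × Cl: no H
  1 × N: 2 H
  1 × O: 1 H
  1 × S: no H
  Total hydrogens = 19.
Molecular formula: C14H19BrClNO3S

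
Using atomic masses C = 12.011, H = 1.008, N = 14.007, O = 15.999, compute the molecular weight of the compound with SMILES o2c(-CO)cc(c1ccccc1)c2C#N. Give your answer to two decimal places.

Molecular formula: C12H9NO2.
M = 12×12.011 + 9×1.008 + 1×14.007 + 2×15.999 = 199.21 g/mol.

199.21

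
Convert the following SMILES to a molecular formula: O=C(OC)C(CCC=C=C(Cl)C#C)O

C10H11ClO3

Heavy atoms from the SMILES: 10 C, 1 Cl, 3 O.
Implicit hydrogens by atom environment:
  4 × C: no H
  3 × C: 1 H each → 3
  2 × C: 2 H each → 4
  2 × O: no H
  1 × C: 3 H
  1 × Cl: no H
  1 × O: 1 H
  Total hydrogens = 11.
Molecular formula: C10H11ClO3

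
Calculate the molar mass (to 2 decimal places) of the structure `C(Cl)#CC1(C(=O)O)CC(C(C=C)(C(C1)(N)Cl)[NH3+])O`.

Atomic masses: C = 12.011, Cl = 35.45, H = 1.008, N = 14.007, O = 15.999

294.15

Molecular formula: C11H15Cl2N2O3+.
M = 11×12.011 + 2×35.45 + 15×1.008 + 2×14.007 + 3×15.999 = 294.15 g/mol.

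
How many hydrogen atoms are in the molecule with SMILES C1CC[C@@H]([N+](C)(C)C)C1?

18

Hydrogens are implicit in SMILES; fill each atom to its normal valence:
  4 × C: 2 H each → 8
  3 × C: 3 H each → 9
  1 × C: 1 H
  1 × N (charge +1): no H
  Total hydrogens = 18.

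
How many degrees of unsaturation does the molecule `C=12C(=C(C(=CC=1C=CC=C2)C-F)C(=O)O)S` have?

8

Molecular formula from the SMILES: C12H9FO2S.
DoU = (2C + 2 + N − H − X)/2 = (2·12 + 2 + 0 − 9 − 1)/2 = 16/2 = 8.
(Structurally: 2 ring(s) + 6 π bond(s) = 8.)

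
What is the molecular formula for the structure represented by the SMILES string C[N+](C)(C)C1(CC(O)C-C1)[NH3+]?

Heavy atoms from the SMILES: 8 C, 2 N, 1 O.
Implicit hydrogens by atom environment:
  3 × C: 3 H each → 9
  3 × C: 2 H each → 6
  1 × C: 1 H
  1 × C: no H
  1 × N (charge +1): 3 H
  1 × N (charge +1): no H
  1 × O: 1 H
  Total hydrogens = 20.
Net charge +2.
Molecular formula: [C8H20N2O]2+

[C8H20N2O]2+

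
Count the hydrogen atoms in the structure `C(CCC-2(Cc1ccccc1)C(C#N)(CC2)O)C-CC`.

25

Hydrogens are implicit in SMILES; fill each atom to its normal valence:
  8 × C: 2 H each → 16
  5 × C (aromatic): 1 H each → 5
  3 × C: no H
  1 × C: 3 H
  1 × C (aromatic): no H
  1 × N: no H
  1 × O: 1 H
  Total hydrogens = 25.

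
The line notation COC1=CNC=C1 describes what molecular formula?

Heavy atoms from the SMILES: 5 C, 1 N, 1 O.
Implicit hydrogens by atom environment:
  3 × C (aromatic): 1 H each → 3
  1 × C: 3 H
  1 × C (aromatic): no H
  1 × N (aromatic): 1 H
  1 × O: no H
  Total hydrogens = 7.
Molecular formula: C5H7NO

C5H7NO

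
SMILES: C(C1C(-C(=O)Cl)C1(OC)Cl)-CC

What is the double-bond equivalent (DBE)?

2

Molecular formula from the SMILES: C8H12Cl2O2.
DoU = (2C + 2 + N − H − X)/2 = (2·8 + 2 + 0 − 12 − 2)/2 = 4/2 = 2.
(Structurally: 1 ring(s) + 1 π bond(s) = 2.)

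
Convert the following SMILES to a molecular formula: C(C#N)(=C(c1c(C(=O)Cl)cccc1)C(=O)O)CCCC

C15H14ClNO3

Heavy atoms from the SMILES: 15 C, 1 Cl, 1 N, 3 O.
Implicit hydrogens by atom environment:
  5 × C: no H
  4 × C (aromatic): 1 H each → 4
  3 × C: 2 H each → 6
  2 × C (aromatic): no H
  2 × O: no H
  1 × C: 3 H
  1 × Cl: no H
  1 × N: no H
  1 × O: 1 H
  Total hydrogens = 14.
Molecular formula: C15H14ClNO3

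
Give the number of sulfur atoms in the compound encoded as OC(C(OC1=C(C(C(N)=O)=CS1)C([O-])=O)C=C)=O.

The symbol for sulfur appears 1 time in the SMILES.

1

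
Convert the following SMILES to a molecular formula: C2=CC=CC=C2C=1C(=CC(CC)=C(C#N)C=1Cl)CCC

C18H18ClN

Heavy atoms from the SMILES: 18 C, 1 Cl, 1 N.
Implicit hydrogens by atom environment:
  6 × C (aromatic): 1 H each → 6
  6 × C (aromatic): no H
  3 × C: 2 H each → 6
  2 × C: 3 H each → 6
  1 × C: no H
  1 × Cl: no H
  1 × N: no H
  Total hydrogens = 18.
Molecular formula: C18H18ClN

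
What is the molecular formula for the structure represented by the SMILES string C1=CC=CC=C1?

Heavy atoms from the SMILES: 6 C.
Implicit hydrogens by atom environment:
  6 × C (aromatic): 1 H each → 6
  Total hydrogens = 6.
Molecular formula: C6H6

C6H6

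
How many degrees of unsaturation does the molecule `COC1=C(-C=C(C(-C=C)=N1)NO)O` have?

Molecular formula from the SMILES: C8H10N2O3.
DoU = (2C + 2 + N − H − X)/2 = (2·8 + 2 + 2 − 10 − 0)/2 = 10/2 = 5.
(Structurally: 1 ring(s) + 4 π bond(s) = 5.)

5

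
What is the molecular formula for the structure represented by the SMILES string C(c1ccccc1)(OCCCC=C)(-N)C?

Heavy atoms from the SMILES: 13 C, 1 N, 1 O.
Implicit hydrogens by atom environment:
  5 × C (aromatic): 1 H each → 5
  4 × C: 2 H each → 8
  1 × C: 3 H
  1 × C: 1 H
  1 × C: no H
  1 × C (aromatic): no H
  1 × N: 2 H
  1 × O: no H
  Total hydrogens = 19.
Molecular formula: C13H19NO

C13H19NO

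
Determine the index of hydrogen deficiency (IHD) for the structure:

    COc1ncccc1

4

Molecular formula from the SMILES: C6H7NO.
DoU = (2C + 2 + N − H − X)/2 = (2·6 + 2 + 1 − 7 − 0)/2 = 8/2 = 4.
(Structurally: 1 ring(s) + 3 π bond(s) = 4.)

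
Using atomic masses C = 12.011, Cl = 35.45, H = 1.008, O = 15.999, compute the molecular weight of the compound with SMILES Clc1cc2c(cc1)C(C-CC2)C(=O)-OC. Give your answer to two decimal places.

Molecular formula: C12H13ClO2.
M = 12×12.011 + 1×35.45 + 13×1.008 + 2×15.999 = 224.68 g/mol.

224.68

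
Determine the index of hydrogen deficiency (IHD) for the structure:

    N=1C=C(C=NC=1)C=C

Molecular formula from the SMILES: C6H6N2.
DoU = (2C + 2 + N − H − X)/2 = (2·6 + 2 + 2 − 6 − 0)/2 = 10/2 = 5.
(Structurally: 1 ring(s) + 4 π bond(s) = 5.)

5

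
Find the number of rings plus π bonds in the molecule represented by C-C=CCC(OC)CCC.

1

Molecular formula from the SMILES: C9H18O.
DoU = (2C + 2 + N − H − X)/2 = (2·9 + 2 + 0 − 18 − 0)/2 = 2/2 = 1.
(Structurally: 0 ring(s) + 1 π bond(s) = 1.)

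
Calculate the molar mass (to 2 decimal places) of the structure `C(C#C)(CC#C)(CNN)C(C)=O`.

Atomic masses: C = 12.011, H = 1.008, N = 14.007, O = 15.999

Molecular formula: C9H12N2O.
M = 9×12.011 + 12×1.008 + 2×14.007 + 1×15.999 = 164.21 g/mol.

164.21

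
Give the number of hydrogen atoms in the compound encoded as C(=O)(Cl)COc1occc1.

Hydrogens are implicit in SMILES; fill each atom to its normal valence:
  3 × C (aromatic): 1 H each → 3
  2 × O: no H
  1 × C: 2 H
  1 × C (aromatic): no H
  1 × C: no H
  1 × Cl: no H
  1 × O (aromatic): no H
  Total hydrogens = 5.

5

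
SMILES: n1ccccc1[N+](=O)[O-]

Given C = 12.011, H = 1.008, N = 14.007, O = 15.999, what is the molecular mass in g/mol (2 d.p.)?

124.10

Molecular formula: C5H4N2O2.
M = 5×12.011 + 4×1.008 + 2×14.007 + 2×15.999 = 124.10 g/mol.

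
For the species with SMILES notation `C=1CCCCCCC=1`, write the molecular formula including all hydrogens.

Heavy atoms from the SMILES: 8 C.
Implicit hydrogens by atom environment:
  6 × C: 2 H each → 12
  2 × C: 1 H each → 2
  Total hydrogens = 14.
Molecular formula: C8H14

C8H14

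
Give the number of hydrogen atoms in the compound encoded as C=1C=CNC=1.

Hydrogens are implicit in SMILES; fill each atom to its normal valence:
  4 × C (aromatic): 1 H each → 4
  1 × N (aromatic): 1 H
  Total hydrogens = 5.

5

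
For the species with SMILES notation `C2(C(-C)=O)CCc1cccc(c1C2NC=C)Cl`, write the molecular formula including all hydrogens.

C14H16ClNO

Heavy atoms from the SMILES: 14 C, 1 Cl, 1 N, 1 O.
Implicit hydrogens by atom environment:
  3 × C: 2 H each → 6
  3 × C (aromatic): 1 H each → 3
  3 × C: 1 H each → 3
  3 × C (aromatic): no H
  1 × C: 3 H
  1 × C: no H
  1 × Cl: no H
  1 × N: 1 H
  1 × O: no H
  Total hydrogens = 16.
Molecular formula: C14H16ClNO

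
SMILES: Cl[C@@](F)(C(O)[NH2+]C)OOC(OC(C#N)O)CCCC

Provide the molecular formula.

C10H19ClFN2O5+

Heavy atoms from the SMILES: 10 C, 1 Cl, 1 F, 2 N, 5 O.
Implicit hydrogens by atom environment:
  3 × C: 2 H each → 6
  3 × C: 1 H each → 3
  3 × O: no H
  2 × C: 3 H each → 6
  2 × C: no H
  2 × O: 1 H each → 2
  1 × Cl: no H
  1 × F: no H
  1 × N (charge +1): 2 H
  1 × N: no H
  Total hydrogens = 19.
Net charge +1.
Molecular formula: C10H19ClFN2O5+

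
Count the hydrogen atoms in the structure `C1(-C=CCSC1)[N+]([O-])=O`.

Hydrogens are implicit in SMILES; fill each atom to its normal valence:
  3 × C: 1 H each → 3
  2 × C: 2 H each → 4
  1 × N (charge +1): no H
  1 × O: no H
  1 × O (charge -1): no H
  1 × S: no H
  Total hydrogens = 7.

7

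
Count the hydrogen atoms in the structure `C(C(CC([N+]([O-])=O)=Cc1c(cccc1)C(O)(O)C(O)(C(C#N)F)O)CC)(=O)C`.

Hydrogens are implicit in SMILES; fill each atom to its normal valence:
  5 × C: no H
  4 × C (aromatic): 1 H each → 4
  4 × O: 1 H each → 4
  3 × C: 1 H each → 3
  2 × C: 3 H each → 6
  2 × C: 2 H each → 4
  2 × C (aromatic): no H
  2 × O: no H
  1 × F: no H
  1 × N (charge +1): no H
  1 × N: no H
  1 × O (charge -1): no H
  Total hydrogens = 21.

21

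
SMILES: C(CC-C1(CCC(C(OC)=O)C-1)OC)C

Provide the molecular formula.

Heavy atoms from the SMILES: 12 C, 3 O.
Implicit hydrogens by atom environment:
  6 × C: 2 H each → 12
  3 × C: 3 H each → 9
  3 × O: no H
  2 × C: no H
  1 × C: 1 H
  Total hydrogens = 22.
Molecular formula: C12H22O3

C12H22O3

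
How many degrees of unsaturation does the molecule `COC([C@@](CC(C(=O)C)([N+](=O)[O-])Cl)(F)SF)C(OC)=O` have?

Molecular formula from the SMILES: C9H12ClF2NO6S.
DoU = (2C + 2 + N − H − X)/2 = (2·9 + 2 + 1 − 12 − 3)/2 = 6/2 = 3.
(Structurally: 0 ring(s) + 3 π bond(s) = 3.)

3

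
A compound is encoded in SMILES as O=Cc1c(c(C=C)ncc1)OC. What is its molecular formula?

Heavy atoms from the SMILES: 9 C, 1 N, 2 O.
Implicit hydrogens by atom environment:
  3 × C (aromatic): no H
  2 × C (aromatic): 1 H each → 2
  2 × C: 1 H each → 2
  2 × O: no H
  1 × C: 3 H
  1 × C: 2 H
  1 × N (aromatic): no H
  Total hydrogens = 9.
Molecular formula: C9H9NO2

C9H9NO2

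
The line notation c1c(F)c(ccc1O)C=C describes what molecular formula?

Heavy atoms from the SMILES: 8 C, 1 F, 1 O.
Implicit hydrogens by atom environment:
  3 × C (aromatic): 1 H each → 3
  3 × C (aromatic): no H
  1 × C: 2 H
  1 × C: 1 H
  1 × F: no H
  1 × O: 1 H
  Total hydrogens = 7.
Molecular formula: C8H7FO

C8H7FO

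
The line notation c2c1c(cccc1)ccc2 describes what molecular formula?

C10H8

Heavy atoms from the SMILES: 10 C.
Implicit hydrogens by atom environment:
  8 × C (aromatic): 1 H each → 8
  2 × C (aromatic): no H
  Total hydrogens = 8.
Molecular formula: C10H8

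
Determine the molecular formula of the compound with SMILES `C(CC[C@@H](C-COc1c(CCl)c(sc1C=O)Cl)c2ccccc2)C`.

Heavy atoms from the SMILES: 19 C, 2 Cl, 2 O, 1 S.
Implicit hydrogens by atom environment:
  6 × C: 2 H each → 12
  5 × C (aromatic): 1 H each → 5
  5 × C (aromatic): no H
  2 × C: 1 H each → 2
  2 × Cl: no H
  2 × O: no H
  1 × C: 3 H
  1 × S (aromatic): no H
  Total hydrogens = 22.
Molecular formula: C19H22Cl2O2S

C19H22Cl2O2S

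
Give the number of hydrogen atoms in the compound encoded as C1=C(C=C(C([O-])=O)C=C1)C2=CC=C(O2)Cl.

6

Hydrogens are implicit in SMILES; fill each atom to its normal valence:
  6 × C (aromatic): 1 H each → 6
  4 × C (aromatic): no H
  1 × C: no H
  1 × Cl: no H
  1 × O (aromatic): no H
  1 × O: no H
  1 × O (charge -1): no H
  Total hydrogens = 6.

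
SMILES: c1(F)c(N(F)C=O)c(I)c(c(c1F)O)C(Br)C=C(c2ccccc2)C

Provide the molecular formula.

C17H12BrF3INO2

Heavy atoms from the SMILES: 1 Br, 17 C, 3 F, 1 I, 1 N, 2 O.
Implicit hydrogens by atom environment:
  7 × C (aromatic): no H
  5 × C (aromatic): 1 H each → 5
  3 × C: 1 H each → 3
  3 × F: no H
  1 × Br: no H
  1 × C: 3 H
  1 × C: no H
  1 × I: no H
  1 × N: no H
  1 × O: 1 H
  1 × O: no H
  Total hydrogens = 12.
Molecular formula: C17H12BrF3INO2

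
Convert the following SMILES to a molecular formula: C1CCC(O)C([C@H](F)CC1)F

Heavy atoms from the SMILES: 8 C, 2 F, 1 O.
Implicit hydrogens by atom environment:
  5 × C: 2 H each → 10
  3 × C: 1 H each → 3
  2 × F: no H
  1 × O: 1 H
  Total hydrogens = 14.
Molecular formula: C8H14F2O

C8H14F2O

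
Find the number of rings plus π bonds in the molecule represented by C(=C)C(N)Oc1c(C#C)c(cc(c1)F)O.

Molecular formula from the SMILES: C11H10FNO2.
DoU = (2C + 2 + N − H − X)/2 = (2·11 + 2 + 1 − 10 − 1)/2 = 14/2 = 7.
(Structurally: 1 ring(s) + 6 π bond(s) = 7.)

7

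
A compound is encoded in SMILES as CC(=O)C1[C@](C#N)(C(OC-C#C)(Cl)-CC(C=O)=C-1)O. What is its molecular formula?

Heavy atoms from the SMILES: 13 C, 1 Cl, 1 N, 4 O.
Implicit hydrogens by atom environment:
  6 × C: no H
  4 × C: 1 H each → 4
  3 × O: no H
  2 × C: 2 H each → 4
  1 × C: 3 H
  1 × Cl: no H
  1 × N: no H
  1 × O: 1 H
  Total hydrogens = 12.
Molecular formula: C13H12ClNO4

C13H12ClNO4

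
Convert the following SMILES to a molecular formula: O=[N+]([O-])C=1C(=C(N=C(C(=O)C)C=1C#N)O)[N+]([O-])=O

Heavy atoms from the SMILES: 8 C, 4 N, 6 O.
Implicit hydrogens by atom environment:
  5 × C (aromatic): no H
  3 × O: no H
  2 × C: no H
  2 × N (charge +1): no H
  2 × O (charge -1): no H
  1 × C: 3 H
  1 × N (aromatic): no H
  1 × N: no H
  1 × O: 1 H
  Total hydrogens = 4.
Molecular formula: C8H4N4O6

C8H4N4O6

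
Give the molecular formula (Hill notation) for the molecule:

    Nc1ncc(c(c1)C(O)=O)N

Heavy atoms from the SMILES: 6 C, 3 N, 2 O.
Implicit hydrogens by atom environment:
  3 × C (aromatic): no H
  2 × C (aromatic): 1 H each → 2
  2 × N: 2 H each → 4
  1 × C: no H
  1 × N (aromatic): no H
  1 × O: 1 H
  1 × O: no H
  Total hydrogens = 7.
Molecular formula: C6H7N3O2

C6H7N3O2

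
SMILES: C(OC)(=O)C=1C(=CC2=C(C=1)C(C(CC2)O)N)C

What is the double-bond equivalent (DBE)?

Molecular formula from the SMILES: C13H17NO3.
DoU = (2C + 2 + N − H − X)/2 = (2·13 + 2 + 1 − 17 − 0)/2 = 12/2 = 6.
(Structurally: 2 ring(s) + 4 π bond(s) = 6.)

6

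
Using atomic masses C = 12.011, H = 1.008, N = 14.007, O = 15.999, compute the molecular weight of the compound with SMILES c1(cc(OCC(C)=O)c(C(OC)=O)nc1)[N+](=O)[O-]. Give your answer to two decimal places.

Molecular formula: C10H10N2O6.
M = 10×12.011 + 10×1.008 + 2×14.007 + 6×15.999 = 254.20 g/mol.

254.20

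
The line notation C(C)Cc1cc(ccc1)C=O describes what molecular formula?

C10H12O

Heavy atoms from the SMILES: 10 C, 1 O.
Implicit hydrogens by atom environment:
  4 × C (aromatic): 1 H each → 4
  2 × C: 2 H each → 4
  2 × C (aromatic): no H
  1 × C: 3 H
  1 × C: 1 H
  1 × O: no H
  Total hydrogens = 12.
Molecular formula: C10H12O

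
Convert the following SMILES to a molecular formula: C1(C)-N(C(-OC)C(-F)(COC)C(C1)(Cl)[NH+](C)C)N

Heavy atoms from the SMILES: 11 C, 1 Cl, 1 F, 3 N, 2 O.
Implicit hydrogens by atom environment:
  5 × C: 3 H each → 15
  2 × C: 2 H each → 4
  2 × C: 1 H each → 2
  2 × C: no H
  2 × O: no H
  1 × Cl: no H
  1 × F: no H
  1 × N: 2 H
  1 × N (charge +1): 1 H
  1 × N: no H
  Total hydrogens = 24.
Net charge +1.
Molecular formula: C11H24ClFN3O2+

C11H24ClFN3O2+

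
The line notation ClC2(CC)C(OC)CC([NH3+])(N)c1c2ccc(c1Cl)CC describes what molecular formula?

C15H23Cl2N2O+

Heavy atoms from the SMILES: 15 C, 2 Cl, 2 N, 1 O.
Implicit hydrogens by atom environment:
  4 × C (aromatic): no H
  3 × C: 3 H each → 9
  3 × C: 2 H each → 6
  2 × C (aromatic): 1 H each → 2
  2 × C: no H
  2 × Cl: no H
  1 × C: 1 H
  1 × N (charge +1): 3 H
  1 × N: 2 H
  1 × O: no H
  Total hydrogens = 23.
Net charge +1.
Molecular formula: C15H23Cl2N2O+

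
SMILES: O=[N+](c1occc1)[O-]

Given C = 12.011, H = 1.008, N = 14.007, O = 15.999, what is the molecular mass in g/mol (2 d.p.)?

Molecular formula: C4H3NO3.
M = 4×12.011 + 3×1.008 + 1×14.007 + 3×15.999 = 113.07 g/mol.

113.07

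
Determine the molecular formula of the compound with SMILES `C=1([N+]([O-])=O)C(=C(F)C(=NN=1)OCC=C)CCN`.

Heavy atoms from the SMILES: 9 C, 1 F, 4 N, 3 O.
Implicit hydrogens by atom environment:
  4 × C: 2 H each → 8
  4 × C (aromatic): no H
  2 × N (aromatic): no H
  2 × O: no H
  1 × C: 1 H
  1 × F: no H
  1 × N: 2 H
  1 × N (charge +1): no H
  1 × O (charge -1): no H
  Total hydrogens = 11.
Molecular formula: C9H11FN4O3

C9H11FN4O3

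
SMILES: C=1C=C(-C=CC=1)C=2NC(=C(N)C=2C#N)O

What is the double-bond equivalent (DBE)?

9

Molecular formula from the SMILES: C11H9N3O.
DoU = (2C + 2 + N − H − X)/2 = (2·11 + 2 + 3 − 9 − 0)/2 = 18/2 = 9.
(Structurally: 2 ring(s) + 7 π bond(s) = 9.)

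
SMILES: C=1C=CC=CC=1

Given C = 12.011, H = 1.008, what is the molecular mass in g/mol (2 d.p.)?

Molecular formula: C6H6.
M = 6×12.011 + 6×1.008 = 78.11 g/mol.

78.11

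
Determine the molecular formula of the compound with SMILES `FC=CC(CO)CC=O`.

Heavy atoms from the SMILES: 6 C, 1 F, 2 O.
Implicit hydrogens by atom environment:
  4 × C: 1 H each → 4
  2 × C: 2 H each → 4
  1 × F: no H
  1 × O: 1 H
  1 × O: no H
  Total hydrogens = 9.
Molecular formula: C6H9FO2

C6H9FO2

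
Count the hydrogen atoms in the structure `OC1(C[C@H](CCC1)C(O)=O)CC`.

16

Hydrogens are implicit in SMILES; fill each atom to its normal valence:
  5 × C: 2 H each → 10
  2 × C: no H
  2 × O: 1 H each → 2
  1 × C: 3 H
  1 × C: 1 H
  1 × O: no H
  Total hydrogens = 16.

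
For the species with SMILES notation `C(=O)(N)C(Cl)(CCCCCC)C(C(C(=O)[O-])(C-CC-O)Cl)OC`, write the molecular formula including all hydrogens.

Heavy atoms from the SMILES: 15 C, 2 Cl, 1 N, 5 O.
Implicit hydrogens by atom environment:
  8 × C: 2 H each → 16
  4 × C: no H
  3 × O: no H
  2 × C: 3 H each → 6
  2 × Cl: no H
  1 × C: 1 H
  1 × N: 2 H
  1 × O: 1 H
  1 × O (charge -1): no H
  Total hydrogens = 26.
Net charge -1.
Molecular formula: C15H26Cl2NO5-

C15H26Cl2NO5-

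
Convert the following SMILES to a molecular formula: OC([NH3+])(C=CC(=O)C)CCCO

Heavy atoms from the SMILES: 8 C, 1 N, 3 O.
Implicit hydrogens by atom environment:
  3 × C: 2 H each → 6
  2 × C: 1 H each → 2
  2 × C: no H
  2 × O: 1 H each → 2
  1 × C: 3 H
  1 × N (charge +1): 3 H
  1 × O: no H
  Total hydrogens = 16.
Net charge +1.
Molecular formula: C8H16NO3+

C8H16NO3+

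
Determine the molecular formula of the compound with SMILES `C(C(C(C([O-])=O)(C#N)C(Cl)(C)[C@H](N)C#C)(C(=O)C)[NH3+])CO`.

Heavy atoms from the SMILES: 13 C, 1 Cl, 3 N, 4 O.
Implicit hydrogens by atom environment:
  7 × C: no H
  2 × C: 3 H each → 6
  2 × C: 2 H each → 4
  2 × C: 1 H each → 2
  2 × O: no H
  1 × Cl: no H
  1 × N (charge +1): 3 H
  1 × N: 2 H
  1 × N: no H
  1 × O: 1 H
  1 × O (charge -1): no H
  Total hydrogens = 18.
Molecular formula: C13H18ClN3O4

C13H18ClN3O4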